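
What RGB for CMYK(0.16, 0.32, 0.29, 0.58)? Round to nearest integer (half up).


R = 255 × (1-C) × (1-K) = 255 × 0.84 × 0.42 = 89.964 → 90
G = 255 × (1-M) × (1-K) = 255 × 0.68 × 0.42 = 72.828 → 73
B = 255 × (1-Y) × (1-K) = 255 × 0.71 × 0.42 = 76.041 → 76
= RGB(90, 73, 76)


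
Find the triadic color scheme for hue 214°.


Triadic: equally spaced at 120° intervals
H1 = 214°
H2 = (214 + 120) mod 360 = 334°
H3 = (214 + 240) mod 360 = 94°
Triadic = 214°, 334°, 94°


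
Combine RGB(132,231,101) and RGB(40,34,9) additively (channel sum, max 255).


Additive: each channel = min(255, C₁+C₂)
R: 132+40 = 172 → 172
G: 231+34 = 265 → 255
B: 101+9 = 110 → 110
= RGB(172, 255, 110)


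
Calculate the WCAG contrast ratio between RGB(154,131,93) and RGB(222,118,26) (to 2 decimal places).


Linearize each sRGB channel c=v/255: c/12.92 if c ≤ 0.04045 else ((c+0.055)/1.055)^2.4
L = 0.2126×R_lin + 0.7152×G_lin + 0.0722×B_lin
Color 1 (154,131,93):
  R=154: 154/255≈0.6039 > 0.04045 → ((0.6039+0.055)/1.055)^2.4 ≈ 0.32314
  G=131: 131/255≈0.5137 > 0.04045 → ((0.5137+0.055)/1.055)^2.4 ≈ 0.22697
  B=93: 93/255≈0.3647 > 0.04045 → ((0.3647+0.055)/1.055)^2.4 ≈ 0.10946
  L1 = 0.2126×0.32314 + 0.7152×0.22697 + 0.0722×0.10946 ≈ 0.23893
Color 2 (222,118,26):
  R=222: 222/255≈0.8706 > 0.04045 → ((0.8706+0.055)/1.055)^2.4 ≈ 0.73046
  G=118: 118/255≈0.4627 > 0.04045 → ((0.4627+0.055)/1.055)^2.4 ≈ 0.18116
  B=26: 26/255≈0.1020 > 0.04045 → ((0.1020+0.055)/1.055)^2.4 ≈ 0.01033
  L2 = 0.2126×0.73046 + 0.7152×0.18116 + 0.0722×0.01033 ≈ 0.28561
Lighter = 0.28561, Darker = 0.23893
Ratio = (L_lighter + 0.05) / (L_darker + 0.05)
Ratio = (0.28561 + 0.05) / (0.23893 + 0.05) = 0.33561 / 0.28893 ≈ 1.1616
Ratio ≈ 1.16:1


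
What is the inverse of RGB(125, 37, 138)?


Invert: (255-R, 255-G, 255-B)
R: 255-125 = 130
G: 255-37 = 218
B: 255-138 = 117
= RGB(130, 218, 117)


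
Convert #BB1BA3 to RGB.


BB → 187 (R)
1B → 27 (G)
A3 → 163 (B)
= RGB(187, 27, 163)


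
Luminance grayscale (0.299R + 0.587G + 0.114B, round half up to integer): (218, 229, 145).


Gray = 0.299×R + 0.587×G + 0.114×B
Gray = 0.299×218 + 0.587×229 + 0.114×145
Gray = 65.182 + 134.423 + 16.530
Gray = 216.135 → round half up → 216
Gray = 216


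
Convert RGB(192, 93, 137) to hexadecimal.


R = 192 → C0 (hex)
G = 93 → 5D (hex)
B = 137 → 89 (hex)
Hex = #C05D89


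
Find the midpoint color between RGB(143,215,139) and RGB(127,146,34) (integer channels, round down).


Midpoint: each channel = ⌊(C₁+C₂)/2⌋
R: ⌊(143+127)/2⌋ = 135
G: ⌊(215+146)/2⌋ = 180
B: ⌊(139+34)/2⌋ = 86
= RGB(135, 180, 86)


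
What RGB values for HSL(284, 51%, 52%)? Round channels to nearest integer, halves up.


H=284°, S=0.51, L=0.52
C = (1-|2L-1|)×S = (1-|0.04|)×0.51 = 0.4896
H' = H/60 = 284/60 ≈ 4.7333; X = C×(1-|H' mod 2 - 1|) = 0.35904
m = L - C/2 = 0.52 - 0.2448 = 0.2752
Sector ⌊H'⌋ = 4 → (R',G',B') = (0.35904, 0.0, 0.4896)
RGB = ((R'+m)×255, (G'+m)×255, (B'+m)×255) = (161.7312, 70.176, 195.024)
Round half up → RGB(162, 70, 195)


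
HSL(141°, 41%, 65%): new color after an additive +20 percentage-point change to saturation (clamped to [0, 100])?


Original S = 41%
Adjustment = +20 percentage points
New S = 41 + (20) = 61
Clamp to [0, 100] → 61
= HSL(141°, 61%, 65%)


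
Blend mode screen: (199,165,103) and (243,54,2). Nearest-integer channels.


Screen: C = 255 - (255-A)×(255-B)/255, rounded to nearest integer
R: 255 - (255-199)×(255-243)/255 = 255 - 672/255 ≈ 255 - 2.635 = 252.365 → 252
G: 255 - (255-165)×(255-54)/255 = 255 - 18090/255 ≈ 255 - 70.941 = 184.059 → 184
B: 255 - (255-103)×(255-2)/255 = 255 - 38456/255 ≈ 255 - 150.808 = 104.192 → 104
= RGB(252, 184, 104)


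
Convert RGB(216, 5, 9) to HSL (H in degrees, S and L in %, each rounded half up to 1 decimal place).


Normalize: R'=216/255≈0.8471, G'=5/255≈0.0196, B'=9/255≈0.0353
Max=216/255, Min=5/255, Δ=Max-Min=211/255
L = (Max+Min)/2 = (216+5)/510 = 221/510 = 0.43333… → L = 43.3%
L ≤ 0.5 → S = Δ/(Max+Min) = 211/(216+5) = 211/221 = 0.95475… → S = 95.5%
(the 1/255 factors cancel in S and H, so raw channel differences can be used)
Max is R' → H = 60 × (((G-B)/Δ) mod 6) = 60 × (((5-9)/211) mod 6)
  (-4)/211 = -0.0189…; negative, so add 6 → 5.9810…
  H = 60 × 5.9810… = 358.862…° → H = 358.9°
= HSL(358.9°, 95.5%, 43.3%)


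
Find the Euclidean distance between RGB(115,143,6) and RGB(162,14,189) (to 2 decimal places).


d = √[(R₁-R₂)² + (G₁-G₂)² + (B₁-B₂)²]
d = √[(115-162)² + (143-14)² + (6-189)²]
d = √[2209 + 16641 + 33489]
d = √52339
d ≈ 228.78


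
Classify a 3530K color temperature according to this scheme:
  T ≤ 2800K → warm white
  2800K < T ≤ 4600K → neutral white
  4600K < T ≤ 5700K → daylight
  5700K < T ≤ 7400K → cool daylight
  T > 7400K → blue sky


Temperature: 3530K
2800K < 3530K ≤ 4600K → neutral white
Classification: neutral white


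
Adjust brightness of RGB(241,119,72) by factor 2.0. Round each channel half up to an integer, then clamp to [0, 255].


Multiply each channel by 2.0, round half up, clamp to [0, 255]
R: 241×2.0 = 482 → clamp → 255
G: 119×2.0 = 238
B: 72×2.0 = 144
= RGB(255, 238, 144)


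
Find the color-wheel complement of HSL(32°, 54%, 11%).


Complement = opposite side of color wheel = hue + 180°
H' = (32 + 180) mod 360 = 212°
S and L unchanged.
= HSL(212°, 54%, 11%)


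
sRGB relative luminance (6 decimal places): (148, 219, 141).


Linearize each channel (sRGB transfer function): c = v/255; c_lin = c/12.92 if c ≤ 0.04045, else ((c+0.055)/1.055)^2.4
  R: 148/255 ≈ 0.580392 > 0.04045 → ((0.580392+0.055)/1.055)^2.4 ≈ 0.296138
  G: 219/255 ≈ 0.858824 > 0.04045 → ((0.858824+0.055)/1.055)^2.4 ≈ 0.708376
  B: 141/255 ≈ 0.552941 > 0.04045 → ((0.552941+0.055)/1.055)^2.4 ≈ 0.266356
R_lin = 0.296138, G_lin = 0.708376, B_lin = 0.266356
L = 0.2126×R + 0.7152×G + 0.0722×B
L = 0.2126×0.296138 + 0.7152×0.708376 + 0.0722×0.266356
L ≈ 0.588820


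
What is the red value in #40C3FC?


Color: #40C3FC
R = 40 = 64
G = C3 = 195
B = FC = 252
Red = 64


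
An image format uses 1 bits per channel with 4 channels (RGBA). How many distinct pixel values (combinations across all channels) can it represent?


Total bits = 1 bits/channel × 4 channels = 4 bits
Distinct pixel values = 2^4
= 16 pixel values


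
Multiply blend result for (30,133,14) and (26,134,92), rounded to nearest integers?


Multiply: C = A×B/255, rounded to nearest integer
R: 30×26/255 = 780/255 ≈ 3.059 → 3
G: 133×134/255 = 17822/255 ≈ 69.890 → 70
B: 14×92/255 = 1288/255 ≈ 5.051 → 5
= RGB(3, 70, 5)


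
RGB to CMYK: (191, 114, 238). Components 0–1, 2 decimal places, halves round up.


R'=191/255≈0.7490, G'=114/255≈0.4471, B'=238/255≈0.9333
K = 1 - max(R',G',B') = 1 - 238/255 = 17/255 = 0.06666… → 0.07
(1-R'-K)/(1-K) simplifies to (max-R)/max with max = 238:
C = (238-191)/238 = 47/238 = 0.19747… → 0.20
M = (238-114)/238 = 124/238 = 0.52100… → 0.52
Y = (238-238)/238 = 0/238 = 0 → 0.00
= CMYK(0.20, 0.52, 0.00, 0.07)


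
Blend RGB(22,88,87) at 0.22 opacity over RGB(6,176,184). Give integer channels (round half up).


C = α×F + (1-α)×B, with 1-α = 0.78
R: 0.22×22 + 0.78×6 = 4.84 + 4.68 = 9.52 → 10
G: 0.22×88 + 0.78×176 = 19.36 + 137.28 = 156.64 → 157
B: 0.22×87 + 0.78×184 = 19.14 + 143.52 = 162.66 → 163
= RGB(10, 157, 163)


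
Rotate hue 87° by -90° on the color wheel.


New hue = (H + rotation) mod 360
New hue = (87 -90) mod 360
= -3 mod 360
= 357°


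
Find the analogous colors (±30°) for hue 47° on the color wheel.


Base hue: 47°
Left analog: (47 - 30) mod 360 = 17°
Right analog: (47 + 30) mod 360 = 77°
Analogous hues = 17° and 77°


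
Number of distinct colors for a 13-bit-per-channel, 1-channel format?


Total bits = 13 bits/channel × 1 channels = 13 bits
Distinct colors = 2^13
= 8,192 colors


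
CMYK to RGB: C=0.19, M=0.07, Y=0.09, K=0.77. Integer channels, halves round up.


R = 255 × (1-C) × (1-K) = 255 × 0.81 × 0.23 = 47.5065 → 48
G = 255 × (1-M) × (1-K) = 255 × 0.93 × 0.23 = 54.5445 → 55
B = 255 × (1-Y) × (1-K) = 255 × 0.91 × 0.23 = 53.3715 → 53
= RGB(48, 55, 53)


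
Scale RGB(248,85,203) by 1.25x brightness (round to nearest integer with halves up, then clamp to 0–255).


Multiply each channel by 1.25, round half up, clamp to [0, 255]
R: 248×1.25 = 310 → clamp → 255
G: 85×1.25 = 106.25 → round → 106
B: 203×1.25 = 253.75 → round → 254
= RGB(255, 106, 254)


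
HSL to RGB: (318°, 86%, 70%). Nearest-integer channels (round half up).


H=318°, S=0.86, L=0.70
C = (1-|2L-1|)×S = (1-|0.40|)×0.86 = 0.516
H' = H/60 = 318/60 ≈ 5.3000; X = C×(1-|H' mod 2 - 1|) = 0.3612
m = L - C/2 = 0.70 - 0.258 = 0.442
Sector ⌊H'⌋ = 5 → (R',G',B') = (0.516, 0.0, 0.3612)
RGB = ((R'+m)×255, (G'+m)×255, (B'+m)×255) = (244.29, 112.71, 204.816)
Round half up → RGB(244, 113, 205)


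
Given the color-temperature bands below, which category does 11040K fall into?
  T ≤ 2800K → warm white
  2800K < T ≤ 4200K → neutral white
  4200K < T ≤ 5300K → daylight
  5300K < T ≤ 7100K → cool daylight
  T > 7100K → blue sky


Temperature: 11040K
11040K > 7100K → blue sky
Classification: blue sky


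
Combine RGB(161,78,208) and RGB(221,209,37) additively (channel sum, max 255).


Additive: each channel = min(255, C₁+C₂)
R: 161+221 = 382 → 255
G: 78+209 = 287 → 255
B: 208+37 = 245 → 245
= RGB(255, 255, 245)


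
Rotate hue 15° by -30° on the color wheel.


New hue = (H + rotation) mod 360
New hue = (15 -30) mod 360
= -15 mod 360
= 345°


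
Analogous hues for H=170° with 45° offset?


Base hue: 170°
Left analog: (170 - 45) mod 360 = 125°
Right analog: (170 + 45) mod 360 = 215°
Analogous hues = 125° and 215°


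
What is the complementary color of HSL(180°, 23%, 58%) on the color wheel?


Complement = opposite side of color wheel = hue + 180°
H' = (180 + 180) mod 360 = 0°
S and L unchanged.
= HSL(0°, 23%, 58%)


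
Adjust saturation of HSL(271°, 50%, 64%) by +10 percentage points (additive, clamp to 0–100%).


Original S = 50%
Adjustment = +10 percentage points
New S = 50 + (10) = 60
Clamp to [0, 100] → 60
= HSL(271°, 60%, 64%)


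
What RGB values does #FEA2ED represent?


FE → 254 (R)
A2 → 162 (G)
ED → 237 (B)
= RGB(254, 162, 237)


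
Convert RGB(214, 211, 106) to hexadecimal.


R = 214 → D6 (hex)
G = 211 → D3 (hex)
B = 106 → 6A (hex)
Hex = #D6D36A


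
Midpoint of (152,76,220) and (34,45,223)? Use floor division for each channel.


Midpoint: each channel = ⌊(C₁+C₂)/2⌋
R: ⌊(152+34)/2⌋ = 93
G: ⌊(76+45)/2⌋ = 60
B: ⌊(220+223)/2⌋ = 221
= RGB(93, 60, 221)


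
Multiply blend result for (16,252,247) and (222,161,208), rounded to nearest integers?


Multiply: C = A×B/255, rounded to nearest integer
R: 16×222/255 = 3552/255 ≈ 13.929 → 14
G: 252×161/255 = 40572/255 ≈ 159.106 → 159
B: 247×208/255 = 51376/255 ≈ 201.475 → 201
= RGB(14, 159, 201)


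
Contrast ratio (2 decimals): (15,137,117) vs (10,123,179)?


Linearize each sRGB channel c=v/255: c/12.92 if c ≤ 0.04045 else ((c+0.055)/1.055)^2.4
L = 0.2126×R_lin + 0.7152×G_lin + 0.0722×B_lin
Color 1 (15,137,117):
  R=15: 15/255≈0.0588 > 0.04045 → ((0.0588+0.055)/1.055)^2.4 ≈ 0.00478
  G=137: 137/255≈0.5373 > 0.04045 → ((0.5373+0.055)/1.055)^2.4 ≈ 0.25016
  B=117: 117/255≈0.4588 > 0.04045 → ((0.4588+0.055)/1.055)^2.4 ≈ 0.17789
  L1 = 0.2126×0.00478 + 0.7152×0.25016 + 0.0722×0.17789 ≈ 0.19277
Color 2 (10,123,179):
  R=10: 10/255≈0.0392 ≤ 0.04045 → 0.0392/12.92 ≈ 0.00304
  G=123: 123/255≈0.4824 > 0.04045 → ((0.4824+0.055)/1.055)^2.4 ≈ 0.19807
  B=179: 179/255≈0.7020 > 0.04045 → ((0.7020+0.055)/1.055)^2.4 ≈ 0.45079
  L2 = 0.2126×0.00304 + 0.7152×0.19807 + 0.0722×0.45079 ≈ 0.17485
Lighter = 0.19277, Darker = 0.17485
Ratio = (L_lighter + 0.05) / (L_darker + 0.05)
Ratio = (0.19277 + 0.05) / (0.17485 + 0.05) = 0.24277 / 0.22485 ≈ 1.0797
Ratio ≈ 1.08:1


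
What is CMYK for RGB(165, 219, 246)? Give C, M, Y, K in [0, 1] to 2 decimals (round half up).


R'=165/255≈0.6471, G'=219/255≈0.8588, B'=246/255≈0.9647
K = 1 - max(R',G',B') = 1 - 246/255 = 9/255 = 0.03529… → 0.04
(1-R'-K)/(1-K) simplifies to (max-R)/max with max = 246:
C = (246-165)/246 = 81/246 = 0.32926… → 0.33
M = (246-219)/246 = 27/246 = 0.10975… → 0.11
Y = (246-246)/246 = 0/246 = 0 → 0.00
= CMYK(0.33, 0.11, 0.00, 0.04)


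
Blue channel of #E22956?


Color: #E22956
R = E2 = 226
G = 29 = 41
B = 56 = 86
Blue = 86


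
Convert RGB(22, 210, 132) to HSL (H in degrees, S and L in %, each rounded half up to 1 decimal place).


Normalize: R'=22/255≈0.0863, G'=210/255≈0.8235, B'=132/255≈0.5176
Max=210/255, Min=22/255, Δ=Max-Min=188/255
L = (Max+Min)/2 = (210+22)/510 = 232/510 = 0.45490… → L = 45.5%
L ≤ 0.5 → S = Δ/(Max+Min) = 188/(210+22) = 188/232 = 0.81034… → S = 81.0%
(the 1/255 factors cancel in S and H, so raw channel differences can be used)
Max is G' → H = 60 × ((B-R)/Δ + 2) = 60 × ((132-22)/188 + 2)
  110/188 + 2 = 0.5851… + 2 = 2.5851…
  H = 60 × 2.5851… = 155.106…° → H = 155.1°
= HSL(155.1°, 81.0%, 45.5%)


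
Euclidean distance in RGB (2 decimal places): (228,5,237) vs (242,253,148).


d = √[(R₁-R₂)² + (G₁-G₂)² + (B₁-B₂)²]
d = √[(228-242)² + (5-253)² + (237-148)²]
d = √[196 + 61504 + 7921]
d = √69621
d ≈ 263.86


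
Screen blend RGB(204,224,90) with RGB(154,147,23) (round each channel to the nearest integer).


Screen: C = 255 - (255-A)×(255-B)/255, rounded to nearest integer
R: 255 - (255-204)×(255-154)/255 = 255 - 5151/255 ≈ 255 - 20.200 = 234.800 → 235
G: 255 - (255-224)×(255-147)/255 = 255 - 3348/255 ≈ 255 - 13.129 = 241.871 → 242
B: 255 - (255-90)×(255-23)/255 = 255 - 38280/255 ≈ 255 - 150.118 = 104.882 → 105
= RGB(235, 242, 105)


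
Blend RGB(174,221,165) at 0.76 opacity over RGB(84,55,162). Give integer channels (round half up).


C = α×F + (1-α)×B, with 1-α = 0.24
R: 0.76×174 + 0.24×84 = 132.24 + 20.16 = 152.40 → 152
G: 0.76×221 + 0.24×55 = 167.96 + 13.20 = 181.16 → 181
B: 0.76×165 + 0.24×162 = 125.40 + 38.88 = 164.28 → 164
= RGB(152, 181, 164)


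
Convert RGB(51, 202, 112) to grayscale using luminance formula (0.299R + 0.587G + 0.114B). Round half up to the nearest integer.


Gray = 0.299×R + 0.587×G + 0.114×B
Gray = 0.299×51 + 0.587×202 + 0.114×112
Gray = 15.249 + 118.574 + 12.768
Gray = 146.591 → round half up → 147
Gray = 147


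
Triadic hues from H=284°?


Triadic: equally spaced at 120° intervals
H1 = 284°
H2 = (284 + 120) mod 360 = 44°
H3 = (284 + 240) mod 360 = 164°
Triadic = 284°, 44°, 164°


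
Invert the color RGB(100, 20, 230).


Invert: (255-R, 255-G, 255-B)
R: 255-100 = 155
G: 255-20 = 235
B: 255-230 = 25
= RGB(155, 235, 25)


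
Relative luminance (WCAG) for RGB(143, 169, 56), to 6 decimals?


Linearize each channel (sRGB transfer function): c = v/255; c_lin = c/12.92 if c ≤ 0.04045, else ((c+0.055)/1.055)^2.4
  R: 143/255 ≈ 0.560784 > 0.04045 → ((0.560784+0.055)/1.055)^2.4 ≈ 0.274677
  G: 169/255 ≈ 0.662745 > 0.04045 → ((0.662745+0.055)/1.055)^2.4 ≈ 0.396755
  B: 56/255 ≈ 0.219608 > 0.04045 → ((0.219608+0.055)/1.055)^2.4 ≈ 0.039546
R_lin = 0.274677, G_lin = 0.396755, B_lin = 0.039546
L = 0.2126×R + 0.7152×G + 0.0722×B
L = 0.2126×0.274677 + 0.7152×0.396755 + 0.0722×0.039546
L ≈ 0.345011


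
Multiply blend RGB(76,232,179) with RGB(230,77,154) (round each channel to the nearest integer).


Multiply: C = A×B/255, rounded to nearest integer
R: 76×230/255 = 17480/255 ≈ 68.549 → 69
G: 232×77/255 = 17864/255 ≈ 70.055 → 70
B: 179×154/255 = 27566/255 ≈ 108.102 → 108
= RGB(69, 70, 108)


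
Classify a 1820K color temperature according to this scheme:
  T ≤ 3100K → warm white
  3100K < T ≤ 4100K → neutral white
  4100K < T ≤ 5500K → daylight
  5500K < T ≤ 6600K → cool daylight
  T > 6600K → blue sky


Temperature: 1820K
1820K ≤ 3100K → warm white
Classification: warm white


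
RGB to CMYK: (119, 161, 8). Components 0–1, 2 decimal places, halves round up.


R'=119/255≈0.4667, G'=161/255≈0.6314, B'=8/255≈0.0314
K = 1 - max(R',G',B') = 1 - 161/255 = 94/255 = 0.36862… → 0.37
(1-R'-K)/(1-K) simplifies to (max-R)/max with max = 161:
C = (161-119)/161 = 42/161 = 0.26086… → 0.26
M = (161-161)/161 = 0/161 = 0 → 0.00
Y = (161-8)/161 = 153/161 = 0.95031… → 0.95
= CMYK(0.26, 0.00, 0.95, 0.37)


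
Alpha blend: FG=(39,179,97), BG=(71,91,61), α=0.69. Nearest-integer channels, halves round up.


C = α×F + (1-α)×B, with 1-α = 0.31
R: 0.69×39 + 0.31×71 = 26.91 + 22.01 = 48.92 → 49
G: 0.69×179 + 0.31×91 = 123.51 + 28.21 = 151.72 → 152
B: 0.69×97 + 0.31×61 = 66.93 + 18.91 = 85.84 → 86
= RGB(49, 152, 86)


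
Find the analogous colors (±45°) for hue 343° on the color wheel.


Base hue: 343°
Left analog: (343 - 45) mod 360 = 298°
Right analog: (343 + 45) mod 360 = 28°
Analogous hues = 298° and 28°


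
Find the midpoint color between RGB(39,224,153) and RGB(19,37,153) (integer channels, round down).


Midpoint: each channel = ⌊(C₁+C₂)/2⌋
R: ⌊(39+19)/2⌋ = 29
G: ⌊(224+37)/2⌋ = 130
B: ⌊(153+153)/2⌋ = 153
= RGB(29, 130, 153)


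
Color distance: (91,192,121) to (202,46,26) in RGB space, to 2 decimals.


d = √[(R₁-R₂)² + (G₁-G₂)² + (B₁-B₂)²]
d = √[(91-202)² + (192-46)² + (121-26)²]
d = √[12321 + 21316 + 9025]
d = √42662
d ≈ 206.55


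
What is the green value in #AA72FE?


Color: #AA72FE
R = AA = 170
G = 72 = 114
B = FE = 254
Green = 114


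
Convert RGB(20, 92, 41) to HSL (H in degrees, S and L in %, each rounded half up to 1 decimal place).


Normalize: R'=20/255≈0.0784, G'=92/255≈0.3608, B'=41/255≈0.1608
Max=92/255, Min=20/255, Δ=Max-Min=72/255
L = (Max+Min)/2 = (92+20)/510 = 112/510 = 0.21960… → L = 22.0%
L ≤ 0.5 → S = Δ/(Max+Min) = 72/(92+20) = 72/112 = 0.64285… → S = 64.3%
(the 1/255 factors cancel in S and H, so raw channel differences can be used)
Max is G' → H = 60 × ((B-R)/Δ + 2) = 60 × ((41-20)/72 + 2)
  21/72 + 2 = 0.2916… + 2 = 2.2916…
  H = 60 × 2.2916… = 137.5° → H = 137.5°
= HSL(137.5°, 64.3%, 22.0%)


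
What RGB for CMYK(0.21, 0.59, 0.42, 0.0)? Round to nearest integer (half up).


R = 255 × (1-C) × (1-K) = 255 × 0.79 × 1.00 = 201.45 → 201
G = 255 × (1-M) × (1-K) = 255 × 0.41 × 1.00 = 104.55 → 105
B = 255 × (1-Y) × (1-K) = 255 × 0.58 × 1.00 = 147.9 → 148
= RGB(201, 105, 148)


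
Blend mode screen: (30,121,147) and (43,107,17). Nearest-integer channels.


Screen: C = 255 - (255-A)×(255-B)/255, rounded to nearest integer
R: 255 - (255-30)×(255-43)/255 = 255 - 47700/255 ≈ 255 - 187.059 = 67.941 → 68
G: 255 - (255-121)×(255-107)/255 = 255 - 19832/255 ≈ 255 - 77.773 = 177.227 → 177
B: 255 - (255-147)×(255-17)/255 = 255 - 25704/255 ≈ 255 - 100.800 = 154.200 → 154
= RGB(68, 177, 154)


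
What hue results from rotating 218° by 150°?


New hue = (H + rotation) mod 360
New hue = (218 + 150) mod 360
= 368 mod 360
= 8°


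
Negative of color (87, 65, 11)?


Invert: (255-R, 255-G, 255-B)
R: 255-87 = 168
G: 255-65 = 190
B: 255-11 = 244
= RGB(168, 190, 244)


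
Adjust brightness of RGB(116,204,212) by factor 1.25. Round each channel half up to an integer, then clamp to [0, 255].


Multiply each channel by 1.25, round half up, clamp to [0, 255]
R: 116×1.25 = 145
G: 204×1.25 = 255
B: 212×1.25 = 265 → clamp → 255
= RGB(145, 255, 255)


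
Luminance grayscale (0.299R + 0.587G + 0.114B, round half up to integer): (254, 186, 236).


Gray = 0.299×R + 0.587×G + 0.114×B
Gray = 0.299×254 + 0.587×186 + 0.114×236
Gray = 75.946 + 109.182 + 26.904
Gray = 212.032 → round half up → 212
Gray = 212


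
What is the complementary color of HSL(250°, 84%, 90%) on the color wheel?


Complement = opposite side of color wheel = hue + 180°
H' = (250 + 180) mod 360 = 70°
S and L unchanged.
= HSL(70°, 84%, 90%)


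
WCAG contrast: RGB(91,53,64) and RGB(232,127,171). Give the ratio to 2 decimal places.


Linearize each sRGB channel c=v/255: c/12.92 if c ≤ 0.04045 else ((c+0.055)/1.055)^2.4
L = 0.2126×R_lin + 0.7152×G_lin + 0.0722×B_lin
Color 1 (91,53,64):
  R=91: 91/255≈0.3569 > 0.04045 → ((0.3569+0.055)/1.055)^2.4 ≈ 0.10462
  G=53: 53/255≈0.2078 > 0.04045 → ((0.2078+0.055)/1.055)^2.4 ≈ 0.03560
  B=64: 64/255≈0.2510 > 0.04045 → ((0.2510+0.055)/1.055)^2.4 ≈ 0.05127
  L1 = 0.2126×0.10462 + 0.7152×0.03560 + 0.0722×0.05127 ≈ 0.05141
Color 2 (232,127,171):
  R=232: 232/255≈0.9098 > 0.04045 → ((0.9098+0.055)/1.055)^2.4 ≈ 0.80695
  G=127: 127/255≈0.4980 > 0.04045 → ((0.4980+0.055)/1.055)^2.4 ≈ 0.21223
  B=171: 171/255≈0.6706 > 0.04045 → ((0.6706+0.055)/1.055)^2.4 ≈ 0.40724
  L2 = 0.2126×0.80695 + 0.7152×0.21223 + 0.0722×0.40724 ≈ 0.35275
Lighter = 0.35275, Darker = 0.05141
Ratio = (L_lighter + 0.05) / (L_darker + 0.05)
Ratio = (0.35275 + 0.05) / (0.05141 + 0.05) = 0.40275 / 0.10141 ≈ 3.9717
Ratio ≈ 3.97:1


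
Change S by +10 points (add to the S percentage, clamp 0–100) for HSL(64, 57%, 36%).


Original S = 57%
Adjustment = +10 percentage points
New S = 57 + (10) = 67
Clamp to [0, 100] → 67
= HSL(64°, 67%, 36%)


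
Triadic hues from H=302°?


Triadic: equally spaced at 120° intervals
H1 = 302°
H2 = (302 + 120) mod 360 = 62°
H3 = (302 + 240) mod 360 = 182°
Triadic = 302°, 62°, 182°


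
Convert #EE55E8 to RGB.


EE → 238 (R)
55 → 85 (G)
E8 → 232 (B)
= RGB(238, 85, 232)


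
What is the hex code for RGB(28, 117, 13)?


R = 28 → 1C (hex)
G = 117 → 75 (hex)
B = 13 → 0D (hex)
Hex = #1C750D


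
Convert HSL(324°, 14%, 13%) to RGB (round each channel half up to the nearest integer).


H=324°, S=0.14, L=0.13
C = (1-|2L-1|)×S = (1-|-0.74|)×0.14 = 0.0364
H' = H/60 = 324/60 ≈ 5.4000; X = C×(1-|H' mod 2 - 1|) = 0.02184
m = L - C/2 = 0.13 - 0.0182 = 0.1118
Sector ⌊H'⌋ = 5 → (R',G',B') = (0.0364, 0.0, 0.02184)
RGB = ((R'+m)×255, (G'+m)×255, (B'+m)×255) = (37.791, 28.509, 34.0782)
Round half up → RGB(38, 29, 34)


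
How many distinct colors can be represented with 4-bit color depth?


Colors = 2^bits = 2^4
= 16 colors


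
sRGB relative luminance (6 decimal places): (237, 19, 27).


Linearize each channel (sRGB transfer function): c = v/255; c_lin = c/12.92 if c ≤ 0.04045, else ((c+0.055)/1.055)^2.4
  R: 237/255 ≈ 0.929412 > 0.04045 → ((0.929412+0.055)/1.055)^2.4 ≈ 0.846873
  G: 19/255 ≈ 0.074510 > 0.04045 → ((0.074510+0.055)/1.055)^2.4 ≈ 0.006512
  B: 27/255 ≈ 0.105882 > 0.04045 → ((0.105882+0.055)/1.055)^2.4 ≈ 0.010960
R_lin = 0.846873, G_lin = 0.006512, B_lin = 0.010960
L = 0.2126×R + 0.7152×G + 0.0722×B
L = 0.2126×0.846873 + 0.7152×0.006512 + 0.0722×0.010960
L ≈ 0.185494


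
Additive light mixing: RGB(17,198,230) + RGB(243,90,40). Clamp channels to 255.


Additive: each channel = min(255, C₁+C₂)
R: 17+243 = 260 → 255
G: 198+90 = 288 → 255
B: 230+40 = 270 → 255
= RGB(255, 255, 255)


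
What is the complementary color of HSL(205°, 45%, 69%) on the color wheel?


Complement = opposite side of color wheel = hue + 180°
H' = (205 + 180) mod 360 = 25°
S and L unchanged.
= HSL(25°, 45%, 69%)


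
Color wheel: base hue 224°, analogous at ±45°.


Base hue: 224°
Left analog: (224 - 45) mod 360 = 179°
Right analog: (224 + 45) mod 360 = 269°
Analogous hues = 179° and 269°


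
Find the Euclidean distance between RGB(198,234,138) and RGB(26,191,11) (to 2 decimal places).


d = √[(R₁-R₂)² + (G₁-G₂)² + (B₁-B₂)²]
d = √[(198-26)² + (234-191)² + (138-11)²]
d = √[29584 + 1849 + 16129]
d = √47562
d ≈ 218.09


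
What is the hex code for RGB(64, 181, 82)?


R = 64 → 40 (hex)
G = 181 → B5 (hex)
B = 82 → 52 (hex)
Hex = #40B552


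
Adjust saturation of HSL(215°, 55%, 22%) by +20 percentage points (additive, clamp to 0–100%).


Original S = 55%
Adjustment = +20 percentage points
New S = 55 + (20) = 75
Clamp to [0, 100] → 75
= HSL(215°, 75%, 22%)


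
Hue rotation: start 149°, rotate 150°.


New hue = (H + rotation) mod 360
New hue = (149 + 150) mod 360
= 299 mod 360
= 299°


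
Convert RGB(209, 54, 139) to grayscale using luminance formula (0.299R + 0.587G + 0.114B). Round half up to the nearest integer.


Gray = 0.299×R + 0.587×G + 0.114×B
Gray = 0.299×209 + 0.587×54 + 0.114×139
Gray = 62.491 + 31.698 + 15.846
Gray = 110.035 → round half up → 110
Gray = 110


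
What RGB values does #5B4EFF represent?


5B → 91 (R)
4E → 78 (G)
FF → 255 (B)
= RGB(91, 78, 255)


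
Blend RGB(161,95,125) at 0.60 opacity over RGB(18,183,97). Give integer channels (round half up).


C = α×F + (1-α)×B, with 1-α = 0.40
R: 0.60×161 + 0.40×18 = 96.60 + 7.20 = 103.80 → 104
G: 0.60×95 + 0.40×183 = 57.00 + 73.20 = 130.20 → 130
B: 0.60×125 + 0.40×97 = 75.00 + 38.80 = 113.80 → 114
= RGB(104, 130, 114)


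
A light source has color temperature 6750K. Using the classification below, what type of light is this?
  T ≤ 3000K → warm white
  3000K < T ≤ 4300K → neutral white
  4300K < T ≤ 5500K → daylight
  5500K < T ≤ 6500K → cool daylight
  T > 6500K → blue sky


Temperature: 6750K
6750K > 6500K → blue sky
Classification: blue sky


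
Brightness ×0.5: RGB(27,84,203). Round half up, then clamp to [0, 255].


Multiply each channel by 0.5, round half up, clamp to [0, 255]
R: 27×0.5 = 13.5 → round → 14
G: 84×0.5 = 42
B: 203×0.5 = 101.5 → round → 102
= RGB(14, 42, 102)


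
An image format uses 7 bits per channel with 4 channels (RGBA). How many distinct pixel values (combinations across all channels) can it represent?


Total bits = 7 bits/channel × 4 channels = 28 bits
Distinct pixel values = 2^28
= 268,435,456 pixel values


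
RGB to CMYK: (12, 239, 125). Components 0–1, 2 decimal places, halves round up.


R'=12/255≈0.0471, G'=239/255≈0.9373, B'=125/255≈0.4902
K = 1 - max(R',G',B') = 1 - 239/255 = 16/255 = 0.06274… → 0.06
(1-R'-K)/(1-K) simplifies to (max-R)/max with max = 239:
C = (239-12)/239 = 227/239 = 0.94979… → 0.95
M = (239-239)/239 = 0/239 = 0 → 0.00
Y = (239-125)/239 = 114/239 = 0.47698… → 0.48
= CMYK(0.95, 0.00, 0.48, 0.06)


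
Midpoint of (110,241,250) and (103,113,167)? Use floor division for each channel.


Midpoint: each channel = ⌊(C₁+C₂)/2⌋
R: ⌊(110+103)/2⌋ = 106
G: ⌊(241+113)/2⌋ = 177
B: ⌊(250+167)/2⌋ = 208
= RGB(106, 177, 208)


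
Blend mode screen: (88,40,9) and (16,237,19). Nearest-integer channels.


Screen: C = 255 - (255-A)×(255-B)/255, rounded to nearest integer
R: 255 - (255-88)×(255-16)/255 = 255 - 39913/255 ≈ 255 - 156.522 = 98.478 → 98
G: 255 - (255-40)×(255-237)/255 = 255 - 3870/255 ≈ 255 - 15.176 = 239.824 → 240
B: 255 - (255-9)×(255-19)/255 = 255 - 58056/255 ≈ 255 - 227.671 = 27.329 → 27
= RGB(98, 240, 27)


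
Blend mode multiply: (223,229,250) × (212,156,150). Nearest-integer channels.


Multiply: C = A×B/255, rounded to nearest integer
R: 223×212/255 = 47276/255 ≈ 185.396 → 185
G: 229×156/255 = 35724/255 ≈ 140.094 → 140
B: 250×150/255 = 37500/255 ≈ 147.059 → 147
= RGB(185, 140, 147)


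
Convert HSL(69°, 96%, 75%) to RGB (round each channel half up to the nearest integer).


H=69°, S=0.96, L=0.75
C = (1-|2L-1|)×S = (1-|0.50|)×0.96 = 0.48
H' = H/60 = 69/60 ≈ 1.1500; X = C×(1-|H' mod 2 - 1|) = 0.408
m = L - C/2 = 0.75 - 0.24 = 0.51
Sector ⌊H'⌋ = 1 → (R',G',B') = (0.408, 0.48, 0.0)
RGB = ((R'+m)×255, (G'+m)×255, (B'+m)×255) = (234.09, 252.45, 130.05)
Round half up → RGB(234, 252, 130)


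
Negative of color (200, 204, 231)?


Invert: (255-R, 255-G, 255-B)
R: 255-200 = 55
G: 255-204 = 51
B: 255-231 = 24
= RGB(55, 51, 24)


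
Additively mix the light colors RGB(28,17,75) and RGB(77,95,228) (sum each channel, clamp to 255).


Additive: each channel = min(255, C₁+C₂)
R: 28+77 = 105 → 105
G: 17+95 = 112 → 112
B: 75+228 = 303 → 255
= RGB(105, 112, 255)


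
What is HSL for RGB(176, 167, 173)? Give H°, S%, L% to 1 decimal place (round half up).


Normalize: R'=176/255≈0.6902, G'=167/255≈0.6549, B'=173/255≈0.6784
Max=176/255, Min=167/255, Δ=Max-Min=9/255
L = (Max+Min)/2 = (176+167)/510 = 343/510 = 0.67254… → L = 67.3%
L > 0.5 → S = Δ/(2-Max-Min) = 9/(510-176-167) = 9/167 = 0.05389… → S = 5.4%
(the 1/255 factors cancel in S and H, so raw channel differences can be used)
Max is R' → H = 60 × (((G-B)/Δ) mod 6) = 60 × (((167-173)/9) mod 6)
  (-6)/9 = -0.6666…; negative, so add 6 → 5.3333…
  H = 60 × 5.3333… = 320° → H = 320.0°
= HSL(320.0°, 5.4%, 67.3%)


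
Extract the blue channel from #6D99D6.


Color: #6D99D6
R = 6D = 109
G = 99 = 153
B = D6 = 214
Blue = 214


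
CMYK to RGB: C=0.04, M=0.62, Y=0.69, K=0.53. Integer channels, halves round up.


R = 255 × (1-C) × (1-K) = 255 × 0.96 × 0.47 = 115.056 → 115
G = 255 × (1-M) × (1-K) = 255 × 0.38 × 0.47 = 45.543 → 46
B = 255 × (1-Y) × (1-K) = 255 × 0.31 × 0.47 = 37.1535 → 37
= RGB(115, 46, 37)


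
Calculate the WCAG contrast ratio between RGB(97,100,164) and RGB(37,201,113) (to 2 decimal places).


Linearize each sRGB channel c=v/255: c/12.92 if c ≤ 0.04045 else ((c+0.055)/1.055)^2.4
L = 0.2126×R_lin + 0.7152×G_lin + 0.0722×B_lin
Color 1 (97,100,164):
  R=97: 97/255≈0.3804 > 0.04045 → ((0.3804+0.055)/1.055)^2.4 ≈ 0.11954
  G=100: 100/255≈0.3922 > 0.04045 → ((0.3922+0.055)/1.055)^2.4 ≈ 0.12744
  B=164: 164/255≈0.6431 > 0.04045 → ((0.6431+0.055)/1.055)^2.4 ≈ 0.37124
  L1 = 0.2126×0.11954 + 0.7152×0.12744 + 0.0722×0.37124 ≈ 0.14336
Color 2 (37,201,113):
  R=37: 37/255≈0.1451 > 0.04045 → ((0.1451+0.055)/1.055)^2.4 ≈ 0.01850
  G=201: 201/255≈0.7882 > 0.04045 → ((0.7882+0.055)/1.055)^2.4 ≈ 0.58408
  B=113: 113/255≈0.4431 > 0.04045 → ((0.4431+0.055)/1.055)^2.4 ≈ 0.16513
  L2 = 0.2126×0.01850 + 0.7152×0.58408 + 0.0722×0.16513 ≈ 0.43359
Lighter = 0.43359, Darker = 0.14336
Ratio = (L_lighter + 0.05) / (L_darker + 0.05)
Ratio = (0.43359 + 0.05) / (0.14336 + 0.05) = 0.48359 / 0.19336 ≈ 2.5010
Ratio ≈ 2.50:1


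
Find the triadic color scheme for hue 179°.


Triadic: equally spaced at 120° intervals
H1 = 179°
H2 = (179 + 120) mod 360 = 299°
H3 = (179 + 240) mod 360 = 59°
Triadic = 179°, 299°, 59°


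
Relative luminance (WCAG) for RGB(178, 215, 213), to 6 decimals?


Linearize each channel (sRGB transfer function): c = v/255; c_lin = c/12.92 if c ≤ 0.04045, else ((c+0.055)/1.055)^2.4
  R: 178/255 ≈ 0.698039 > 0.04045 → ((0.698039+0.055)/1.055)^2.4 ≈ 0.445201
  G: 215/255 ≈ 0.843137 > 0.04045 → ((0.843137+0.055)/1.055)^2.4 ≈ 0.679542
  B: 213/255 ≈ 0.835294 > 0.04045 → ((0.835294+0.055)/1.055)^2.4 ≈ 0.665387
R_lin = 0.445201, G_lin = 0.679542, B_lin = 0.665387
L = 0.2126×R + 0.7152×G + 0.0722×B
L = 0.2126×0.445201 + 0.7152×0.679542 + 0.0722×0.665387
L ≈ 0.628700


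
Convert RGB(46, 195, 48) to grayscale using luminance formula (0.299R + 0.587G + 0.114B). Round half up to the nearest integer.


Gray = 0.299×R + 0.587×G + 0.114×B
Gray = 0.299×46 + 0.587×195 + 0.114×48
Gray = 13.754 + 114.465 + 5.472
Gray = 133.691 → round half up → 134
Gray = 134


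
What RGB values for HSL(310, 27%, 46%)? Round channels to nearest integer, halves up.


H=310°, S=0.27, L=0.46
C = (1-|2L-1|)×S = (1-|-0.08|)×0.27 = 0.2484
H' = H/60 = 310/60 ≈ 5.1667; X = C×(1-|H' mod 2 - 1|) = 0.207
m = L - C/2 = 0.46 - 0.1242 = 0.3358
Sector ⌊H'⌋ = 5 → (R',G',B') = (0.2484, 0.0, 0.207)
RGB = ((R'+m)×255, (G'+m)×255, (B'+m)×255) = (148.971, 85.629, 138.414)
Round half up → RGB(149, 86, 138)


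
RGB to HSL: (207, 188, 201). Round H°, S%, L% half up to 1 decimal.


Normalize: R'=207/255≈0.8118, G'=188/255≈0.7373, B'=201/255≈0.7882
Max=207/255, Min=188/255, Δ=Max-Min=19/255
L = (Max+Min)/2 = (207+188)/510 = 395/510 = 0.77450… → L = 77.5%
L > 0.5 → S = Δ/(2-Max-Min) = 19/(510-207-188) = 19/115 = 0.16521… → S = 16.5%
(the 1/255 factors cancel in S and H, so raw channel differences can be used)
Max is R' → H = 60 × (((G-B)/Δ) mod 6) = 60 × (((188-201)/19) mod 6)
  (-13)/19 = -0.6842…; negative, so add 6 → 5.3157…
  H = 60 × 5.3157… = 318.947…° → H = 318.9°
= HSL(318.9°, 16.5%, 77.5%)


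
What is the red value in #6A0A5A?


Color: #6A0A5A
R = 6A = 106
G = 0A = 10
B = 5A = 90
Red = 106


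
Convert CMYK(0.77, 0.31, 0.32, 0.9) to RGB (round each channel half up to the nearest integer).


R = 255 × (1-C) × (1-K) = 255 × 0.23 × 0.10 = 5.865 → 6
G = 255 × (1-M) × (1-K) = 255 × 0.69 × 0.10 = 17.595 → 18
B = 255 × (1-Y) × (1-K) = 255 × 0.68 × 0.10 = 17.34 → 17
= RGB(6, 18, 17)


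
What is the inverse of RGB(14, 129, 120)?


Invert: (255-R, 255-G, 255-B)
R: 255-14 = 241
G: 255-129 = 126
B: 255-120 = 135
= RGB(241, 126, 135)


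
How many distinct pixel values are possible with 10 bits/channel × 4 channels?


Total bits = 10 bits/channel × 4 channels = 40 bits
Distinct pixel values = 2^40
= 1,099,511,627,776 pixel values


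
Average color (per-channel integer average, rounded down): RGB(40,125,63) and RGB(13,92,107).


Midpoint: each channel = ⌊(C₁+C₂)/2⌋
R: ⌊(40+13)/2⌋ = 26
G: ⌊(125+92)/2⌋ = 108
B: ⌊(63+107)/2⌋ = 85
= RGB(26, 108, 85)


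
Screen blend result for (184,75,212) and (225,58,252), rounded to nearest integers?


Screen: C = 255 - (255-A)×(255-B)/255, rounded to nearest integer
R: 255 - (255-184)×(255-225)/255 = 255 - 2130/255 ≈ 255 - 8.353 = 246.647 → 247
G: 255 - (255-75)×(255-58)/255 = 255 - 35460/255 ≈ 255 - 139.059 = 115.941 → 116
B: 255 - (255-212)×(255-252)/255 = 255 - 129/255 ≈ 255 - 0.506 = 254.494 → 254
= RGB(247, 116, 254)


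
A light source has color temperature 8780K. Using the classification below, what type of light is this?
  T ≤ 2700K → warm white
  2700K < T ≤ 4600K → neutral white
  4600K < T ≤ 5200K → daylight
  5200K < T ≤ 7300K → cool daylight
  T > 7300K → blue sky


Temperature: 8780K
8780K > 7300K → blue sky
Classification: blue sky


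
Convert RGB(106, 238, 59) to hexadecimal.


R = 106 → 6A (hex)
G = 238 → EE (hex)
B = 59 → 3B (hex)
Hex = #6AEE3B


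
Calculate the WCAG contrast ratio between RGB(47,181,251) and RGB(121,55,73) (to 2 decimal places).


Linearize each sRGB channel c=v/255: c/12.92 if c ≤ 0.04045 else ((c+0.055)/1.055)^2.4
L = 0.2126×R_lin + 0.7152×G_lin + 0.0722×B_lin
Color 1 (47,181,251):
  R=47: 47/255≈0.1843 > 0.04045 → ((0.1843+0.055)/1.055)^2.4 ≈ 0.02843
  G=181: 181/255≈0.7098 > 0.04045 → ((0.7098+0.055)/1.055)^2.4 ≈ 0.46208
  B=251: 251/255≈0.9843 > 0.04045 → ((0.9843+0.055)/1.055)^2.4 ≈ 0.96469
  L1 = 0.2126×0.02843 + 0.7152×0.46208 + 0.0722×0.96469 ≈ 0.40617
Color 2 (121,55,73):
  R=121: 121/255≈0.4745 > 0.04045 → ((0.4745+0.055)/1.055)^2.4 ≈ 0.19120
  G=55: 55/255≈0.2157 > 0.04045 → ((0.2157+0.055)/1.055)^2.4 ≈ 0.03820
  B=73: 73/255≈0.2863 > 0.04045 → ((0.2863+0.055)/1.055)^2.4 ≈ 0.06663
  L2 = 0.2126×0.19120 + 0.7152×0.03820 + 0.0722×0.06663 ≈ 0.07278
Lighter = 0.40617, Darker = 0.07278
Ratio = (L_lighter + 0.05) / (L_darker + 0.05)
Ratio = (0.40617 + 0.05) / (0.07278 + 0.05) = 0.45617 / 0.12278 ≈ 3.7152
Ratio ≈ 3.72:1


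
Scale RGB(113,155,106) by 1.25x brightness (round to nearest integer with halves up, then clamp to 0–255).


Multiply each channel by 1.25, round half up, clamp to [0, 255]
R: 113×1.25 = 141.25 → round → 141
G: 155×1.25 = 193.75 → round → 194
B: 106×1.25 = 132.5 → round → 133
= RGB(141, 194, 133)


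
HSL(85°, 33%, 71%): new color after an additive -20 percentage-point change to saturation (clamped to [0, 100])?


Original S = 33%
Adjustment = -20 percentage points
New S = 33 + (-20) = 13
Clamp to [0, 100] → 13
= HSL(85°, 13%, 71%)


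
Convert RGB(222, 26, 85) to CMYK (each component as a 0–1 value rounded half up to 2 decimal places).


R'=222/255≈0.8706, G'=26/255≈0.1020, B'=85/255≈0.3333
K = 1 - max(R',G',B') = 1 - 222/255 = 33/255 = 0.12941… → 0.13
(1-R'-K)/(1-K) simplifies to (max-R)/max with max = 222:
C = (222-222)/222 = 0/222 = 0 → 0.00
M = (222-26)/222 = 196/222 = 0.88288… → 0.88
Y = (222-85)/222 = 137/222 = 0.61711… → 0.62
= CMYK(0.00, 0.88, 0.62, 0.13)


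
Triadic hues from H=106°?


Triadic: equally spaced at 120° intervals
H1 = 106°
H2 = (106 + 120) mod 360 = 226°
H3 = (106 + 240) mod 360 = 346°
Triadic = 106°, 226°, 346°


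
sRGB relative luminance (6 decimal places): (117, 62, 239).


Linearize each channel (sRGB transfer function): c = v/255; c_lin = c/12.92 if c ≤ 0.04045, else ((c+0.055)/1.055)^2.4
  R: 117/255 ≈ 0.458824 > 0.04045 → ((0.458824+0.055)/1.055)^2.4 ≈ 0.177888
  G: 62/255 ≈ 0.243137 > 0.04045 → ((0.243137+0.055)/1.055)^2.4 ≈ 0.048172
  B: 239/255 ≈ 0.937255 > 0.04045 → ((0.937255+0.055)/1.055)^2.4 ≈ 0.863157
R_lin = 0.177888, G_lin = 0.048172, B_lin = 0.863157
L = 0.2126×R + 0.7152×G + 0.0722×B
L = 0.2126×0.177888 + 0.7152×0.048172 + 0.0722×0.863157
L ≈ 0.134592


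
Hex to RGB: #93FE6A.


93 → 147 (R)
FE → 254 (G)
6A → 106 (B)
= RGB(147, 254, 106)


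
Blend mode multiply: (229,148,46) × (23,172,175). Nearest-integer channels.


Multiply: C = A×B/255, rounded to nearest integer
R: 229×23/255 = 5267/255 ≈ 20.655 → 21
G: 148×172/255 = 25456/255 ≈ 99.827 → 100
B: 46×175/255 = 8050/255 ≈ 31.569 → 32
= RGB(21, 100, 32)


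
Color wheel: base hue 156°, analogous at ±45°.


Base hue: 156°
Left analog: (156 - 45) mod 360 = 111°
Right analog: (156 + 45) mod 360 = 201°
Analogous hues = 111° and 201°


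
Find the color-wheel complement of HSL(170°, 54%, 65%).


Complement = opposite side of color wheel = hue + 180°
H' = (170 + 180) mod 360 = 350°
S and L unchanged.
= HSL(350°, 54%, 65%)


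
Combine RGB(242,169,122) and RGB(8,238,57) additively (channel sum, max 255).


Additive: each channel = min(255, C₁+C₂)
R: 242+8 = 250 → 250
G: 169+238 = 407 → 255
B: 122+57 = 179 → 179
= RGB(250, 255, 179)


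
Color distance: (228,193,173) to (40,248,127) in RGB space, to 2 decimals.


d = √[(R₁-R₂)² + (G₁-G₂)² + (B₁-B₂)²]
d = √[(228-40)² + (193-248)² + (173-127)²]
d = √[35344 + 3025 + 2116]
d = √40485
d ≈ 201.21


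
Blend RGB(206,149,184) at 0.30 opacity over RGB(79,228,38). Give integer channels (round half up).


C = α×F + (1-α)×B, with 1-α = 0.70
R: 0.30×206 + 0.70×79 = 61.80 + 55.30 = 117.10 → 117
G: 0.30×149 + 0.70×228 = 44.70 + 159.60 = 204.30 → 204
B: 0.30×184 + 0.70×38 = 55.20 + 26.60 = 81.80 → 82
= RGB(117, 204, 82)


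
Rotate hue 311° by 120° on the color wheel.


New hue = (H + rotation) mod 360
New hue = (311 + 120) mod 360
= 431 mod 360
= 71°


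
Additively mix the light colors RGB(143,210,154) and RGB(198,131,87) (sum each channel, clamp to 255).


Additive: each channel = min(255, C₁+C₂)
R: 143+198 = 341 → 255
G: 210+131 = 341 → 255
B: 154+87 = 241 → 241
= RGB(255, 255, 241)


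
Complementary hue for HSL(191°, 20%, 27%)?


Complement = opposite side of color wheel = hue + 180°
H' = (191 + 180) mod 360 = 11°
S and L unchanged.
= HSL(11°, 20%, 27%)
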